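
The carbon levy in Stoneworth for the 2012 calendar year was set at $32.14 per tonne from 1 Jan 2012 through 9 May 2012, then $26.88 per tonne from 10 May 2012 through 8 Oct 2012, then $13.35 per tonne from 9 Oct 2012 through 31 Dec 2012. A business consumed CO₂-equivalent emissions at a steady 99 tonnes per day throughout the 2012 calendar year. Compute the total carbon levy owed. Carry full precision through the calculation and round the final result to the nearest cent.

1 Jan – 9 May 2012: 130 days × 99 tonnes/day = 12,870 tonnes at $32.14/tonne → $413,641.80
10 May – 8 Oct 2012: 152 days × 99 tonnes/day = 15,048 tonnes at $26.88/tonne → $404,490.24
9 Oct – 31 Dec 2012: 84 days × 99 tonnes/day = 8,316 tonnes at $13.35/tonne → $111,018.60

$929,150.64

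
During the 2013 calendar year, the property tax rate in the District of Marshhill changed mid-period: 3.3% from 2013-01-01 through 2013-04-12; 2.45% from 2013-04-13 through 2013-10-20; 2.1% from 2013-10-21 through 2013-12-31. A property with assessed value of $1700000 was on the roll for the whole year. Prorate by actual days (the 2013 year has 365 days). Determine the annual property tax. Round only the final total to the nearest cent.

2013-01-01 to 2013-04-12: 102 days at 3.3% → $1700000 × 3.3% × 102/365 = $15677.2603
2013-04-13 to 2013-10-20: 191 days at 2.45% → $1700000 × 2.45% × 191/365 = $21794.9315
2013-10-21 to 2013-12-31: 72 days at 2.1% → $1700000 × 2.1% × 72/365 = $7042.1918
Total = $44514.3836

$44514.38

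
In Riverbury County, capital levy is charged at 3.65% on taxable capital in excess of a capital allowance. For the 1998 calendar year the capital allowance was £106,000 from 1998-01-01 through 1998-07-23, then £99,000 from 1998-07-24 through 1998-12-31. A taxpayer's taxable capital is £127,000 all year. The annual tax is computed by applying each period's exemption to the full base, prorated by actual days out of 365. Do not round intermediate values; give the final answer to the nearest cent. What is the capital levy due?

1998-01-01 to 1998-07-23: 204 days, exemption £106,000 → (£127,000 − £106,000) × 3.65% × 204/365 = £428.4000
1998-07-24 to 1998-12-31: 161 days, exemption £99,000 → (£127,000 − £99,000) × 3.65% × 161/365 = £450.8000
Total = £879.2000

£879.20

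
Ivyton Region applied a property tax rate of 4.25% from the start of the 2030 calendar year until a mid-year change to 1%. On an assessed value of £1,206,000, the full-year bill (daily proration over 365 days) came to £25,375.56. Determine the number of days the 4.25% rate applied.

Let d = days at the first rate; then 365 − d days at the second rate.
£1,206,000 × [4.25%·d + 1%·(365−d)] / 365 = £25,375.56
Solving gives d = 124, so the new rate took effect on May 5, 2030.

124 days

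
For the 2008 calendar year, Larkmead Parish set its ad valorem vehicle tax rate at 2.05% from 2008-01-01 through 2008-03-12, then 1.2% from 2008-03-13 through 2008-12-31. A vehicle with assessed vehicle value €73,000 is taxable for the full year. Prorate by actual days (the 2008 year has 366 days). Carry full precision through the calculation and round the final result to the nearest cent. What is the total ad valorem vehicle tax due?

2008-01-01 to 2008-03-12: 72 days at 2.05% → €73,000 × 2.05% × 72/366 = €294.3934
2008-03-13 to 2008-12-31: 294 days at 1.2% → €73,000 × 1.2% × 294/366 = €703.6721
Total = €998.0656

€998.07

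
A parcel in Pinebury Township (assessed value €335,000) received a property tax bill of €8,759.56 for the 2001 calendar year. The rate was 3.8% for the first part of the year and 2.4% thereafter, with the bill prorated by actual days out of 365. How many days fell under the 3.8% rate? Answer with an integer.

56 days

Let d = days at the first rate; then 365 − d days at the second rate.
€335,000 × [3.8%·d + 2.4%·(365−d)] / 365 = €8,759.56
Solving gives d = 56, so the new rate took effect on 26 Feb 2001.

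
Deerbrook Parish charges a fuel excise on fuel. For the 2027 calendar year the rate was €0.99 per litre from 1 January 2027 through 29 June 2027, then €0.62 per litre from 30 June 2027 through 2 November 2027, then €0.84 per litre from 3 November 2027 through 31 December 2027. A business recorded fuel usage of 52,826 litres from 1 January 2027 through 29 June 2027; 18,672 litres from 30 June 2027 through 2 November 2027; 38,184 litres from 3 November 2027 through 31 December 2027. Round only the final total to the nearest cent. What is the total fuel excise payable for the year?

€95,948.94

1 January – 29 June 2027: 52,826 litres at €0.99/litre → €52,297.74
30 June – 2 November 2027: 18,672 litres at €0.62/litre → €11,576.64
3 November – 31 December 2027: 38,184 litres at €0.84/litre → €32,074.56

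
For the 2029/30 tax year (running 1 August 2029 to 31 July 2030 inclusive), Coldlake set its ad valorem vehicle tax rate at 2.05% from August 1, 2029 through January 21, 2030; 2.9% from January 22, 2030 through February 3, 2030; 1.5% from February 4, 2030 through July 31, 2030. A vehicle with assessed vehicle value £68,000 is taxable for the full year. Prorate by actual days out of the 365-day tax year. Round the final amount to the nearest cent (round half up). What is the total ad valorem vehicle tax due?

August 1, 2029 – January 21, 2030: 174 days at 2.05% → £68,000 × 2.05% × 174/365 = £664.5370
January 22 – February 3, 2030: 13 days at 2.9% → £68,000 × 2.9% × 13/365 = £70.2356
February 4 – July 31, 2030: 178 days at 1.5% → £68,000 × 1.5% × 178/365 = £497.4247
Total = £1,232.1973

£1,232.20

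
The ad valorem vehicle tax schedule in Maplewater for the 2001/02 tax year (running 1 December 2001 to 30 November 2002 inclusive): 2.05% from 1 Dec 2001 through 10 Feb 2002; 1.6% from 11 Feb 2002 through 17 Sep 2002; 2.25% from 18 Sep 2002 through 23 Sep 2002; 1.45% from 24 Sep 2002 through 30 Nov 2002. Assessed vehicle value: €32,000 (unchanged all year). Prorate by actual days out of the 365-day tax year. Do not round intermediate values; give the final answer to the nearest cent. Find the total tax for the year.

€534.88

1 Dec 2001 – 10 Feb 2002: 72 days at 2.05% → €32,000 × 2.05% × 72/365 = €129.4027
11 Feb – 17 Sep 2002: 219 days at 1.6% → €32,000 × 1.6% × 219/365 = €307.2000
18 Sep – 23 Sep 2002: 6 days at 2.25% → €32,000 × 2.25% × 6/365 = €11.8356
24 Sep – 30 Nov 2002: 68 days at 1.45% → €32,000 × 1.45% × 68/365 = €86.4438
Total = €534.8822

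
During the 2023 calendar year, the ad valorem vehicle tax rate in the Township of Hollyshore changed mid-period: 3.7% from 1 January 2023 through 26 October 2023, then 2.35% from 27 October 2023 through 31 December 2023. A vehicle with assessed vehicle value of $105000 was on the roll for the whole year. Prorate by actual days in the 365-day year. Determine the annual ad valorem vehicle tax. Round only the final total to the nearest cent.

$3628.68

1 January – 26 October 2023: 299 days at 3.7% → $105000 × 3.7% × 299/365 = $3182.5068
27 October – 31 December 2023: 66 days at 2.35% → $105000 × 2.35% × 66/365 = $446.1781
Total = $3628.6849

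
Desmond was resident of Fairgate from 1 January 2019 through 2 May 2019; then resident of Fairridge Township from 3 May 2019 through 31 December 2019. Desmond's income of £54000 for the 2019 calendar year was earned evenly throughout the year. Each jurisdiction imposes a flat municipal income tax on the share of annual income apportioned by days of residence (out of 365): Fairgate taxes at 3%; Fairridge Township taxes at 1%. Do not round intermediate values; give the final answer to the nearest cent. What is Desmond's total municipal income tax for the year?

Fairgate, 1 January – 2 May 2019: 122 days → £54000 × 3% × 122/365 = £541.4795
Fairridge Township, 3 May – 31 December 2019: 243 days → £54000 × 1% × 243/365 = £359.5068
Total = £900.9863

£900.99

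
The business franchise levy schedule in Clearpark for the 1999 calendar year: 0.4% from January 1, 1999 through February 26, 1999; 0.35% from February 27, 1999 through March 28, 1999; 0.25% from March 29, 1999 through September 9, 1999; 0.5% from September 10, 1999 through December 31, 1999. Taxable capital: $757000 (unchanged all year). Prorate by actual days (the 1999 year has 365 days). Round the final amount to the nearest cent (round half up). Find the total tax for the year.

$2717.94

January 1 – February 26, 1999: 57 days at 0.4% → $757000 × 0.4% × 57/365 = $472.8658
February 27 – March 28, 1999: 30 days at 0.35% → $757000 × 0.35% × 30/365 = $217.7671
March 29 – September 9, 1999: 165 days at 0.25% → $757000 × 0.25% × 165/365 = $855.5137
September 10 – December 31, 1999: 113 days at 0.5% → $757000 × 0.5% × 113/365 = $1171.7945
Total = $2717.9411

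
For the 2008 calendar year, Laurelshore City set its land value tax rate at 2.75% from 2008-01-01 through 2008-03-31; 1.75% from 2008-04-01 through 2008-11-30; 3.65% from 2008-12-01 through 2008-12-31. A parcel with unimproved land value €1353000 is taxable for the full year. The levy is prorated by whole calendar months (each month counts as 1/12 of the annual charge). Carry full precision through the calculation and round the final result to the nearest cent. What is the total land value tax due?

2008-01-01 to 2008-03-31: 3 months at 2.75% → €1353000 × 2.75% × 3/12 = €9301.8750
2008-04-01 to 2008-11-30: 8 months at 1.75% → €1353000 × 1.75% × 8/12 = €15785.0000
2008-12-01 to 2008-12-31: 1 month at 3.65% → €1353000 × 3.65% × 1/12 = €4115.3750
Total = €29202.2500

€29202.25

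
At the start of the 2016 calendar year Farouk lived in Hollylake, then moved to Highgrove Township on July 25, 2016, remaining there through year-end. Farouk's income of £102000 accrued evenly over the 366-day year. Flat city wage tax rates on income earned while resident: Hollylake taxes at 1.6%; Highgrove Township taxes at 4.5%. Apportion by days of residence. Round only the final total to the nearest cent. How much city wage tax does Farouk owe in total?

Hollylake, January 1 – July 24, 2016: 206 days → £102000 × 1.6% × 206/366 = £918.5574
Highgrove Township, July 25 – December 31, 2016: 160 days → £102000 × 4.5% × 160/366 = £2006.5574
Total = £2925.1148

£2925.11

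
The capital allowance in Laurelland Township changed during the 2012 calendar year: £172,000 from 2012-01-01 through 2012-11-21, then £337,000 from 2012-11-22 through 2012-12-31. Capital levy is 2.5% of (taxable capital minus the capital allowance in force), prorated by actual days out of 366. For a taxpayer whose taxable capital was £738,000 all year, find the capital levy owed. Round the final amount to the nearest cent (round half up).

£13,699.18

2012-01-01 to 2012-11-21: 326 days, exemption £172,000 → (£738,000 − £172,000) × 2.5% × 326/366 = £12,603.5519
2012-11-22 to 2012-12-31: 40 days, exemption £337,000 → (£738,000 − £337,000) × 2.5% × 40/366 = £1,095.6284
Total = £13,699.1803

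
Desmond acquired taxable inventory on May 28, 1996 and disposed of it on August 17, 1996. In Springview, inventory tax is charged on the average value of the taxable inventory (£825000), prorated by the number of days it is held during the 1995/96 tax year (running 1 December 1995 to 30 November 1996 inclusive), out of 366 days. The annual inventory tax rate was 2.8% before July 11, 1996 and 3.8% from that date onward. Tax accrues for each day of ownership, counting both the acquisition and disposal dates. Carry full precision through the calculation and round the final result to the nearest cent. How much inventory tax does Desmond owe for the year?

£6031.97

May 28 – July 10, 1996: 44 days at 2.8% → £825000 × 2.8% × 44/366 = £2777.0492
July 11 – August 17, 1996: 38 days at 3.8% → £825000 × 3.8% × 38/366 = £3254.9180
Total = £6031.9672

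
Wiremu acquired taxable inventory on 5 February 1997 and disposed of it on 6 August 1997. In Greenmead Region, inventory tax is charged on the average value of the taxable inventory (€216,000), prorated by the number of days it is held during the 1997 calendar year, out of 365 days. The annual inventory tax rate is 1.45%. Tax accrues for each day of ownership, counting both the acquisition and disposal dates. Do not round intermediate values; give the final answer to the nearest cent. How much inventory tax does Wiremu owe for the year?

€1,570.29

Days held (5 February – 6 August 1997): 183 out of 365
Tax = €216,000 × 1.45% × 183/365 = €1,570.2904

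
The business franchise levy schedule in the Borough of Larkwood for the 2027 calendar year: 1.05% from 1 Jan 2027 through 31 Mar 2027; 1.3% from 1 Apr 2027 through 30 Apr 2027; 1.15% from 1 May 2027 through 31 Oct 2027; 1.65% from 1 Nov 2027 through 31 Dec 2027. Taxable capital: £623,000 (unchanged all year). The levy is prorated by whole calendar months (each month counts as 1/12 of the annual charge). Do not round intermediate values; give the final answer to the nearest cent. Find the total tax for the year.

£7,605.79

1 Jan – 31 Mar 2027: 3 months at 1.05% → £623,000 × 1.05% × 3/12 = £1,635.3750
1 Apr – 30 Apr 2027: 1 month at 1.3% → £623,000 × 1.3% × 1/12 = £674.9167
1 May – 31 Oct 2027: 6 months at 1.15% → £623,000 × 1.15% × 6/12 = £3,582.2500
1 Nov – 31 Dec 2027: 2 months at 1.65% → £623,000 × 1.65% × 2/12 = £1,713.2500
Total = £7,605.7917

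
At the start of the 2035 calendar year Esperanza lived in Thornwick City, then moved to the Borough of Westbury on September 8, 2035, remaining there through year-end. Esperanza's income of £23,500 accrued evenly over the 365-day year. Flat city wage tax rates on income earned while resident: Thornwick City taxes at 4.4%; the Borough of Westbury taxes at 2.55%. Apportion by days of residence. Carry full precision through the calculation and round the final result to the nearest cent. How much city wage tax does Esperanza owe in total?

Thornwick City, January 1 – September 7, 2035: 250 days → £23,500 × 4.4% × 250/365 = £708.2192
The Borough of Westbury, September 8 – December 31, 2035: 115 days → £23,500 × 2.55% × 115/365 = £188.8048
Total = £897.0240

£897.02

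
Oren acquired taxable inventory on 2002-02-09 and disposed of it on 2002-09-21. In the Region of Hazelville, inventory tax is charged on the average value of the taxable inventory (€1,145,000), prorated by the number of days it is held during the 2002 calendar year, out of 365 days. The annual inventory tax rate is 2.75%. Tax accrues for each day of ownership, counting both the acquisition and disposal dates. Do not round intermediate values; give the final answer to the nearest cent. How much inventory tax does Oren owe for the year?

€19,410.10

Days held (2002-02-09 to 2002-09-21): 225 out of 365
Tax = €1,145,000 × 2.75% × 225/365 = €19,410.1027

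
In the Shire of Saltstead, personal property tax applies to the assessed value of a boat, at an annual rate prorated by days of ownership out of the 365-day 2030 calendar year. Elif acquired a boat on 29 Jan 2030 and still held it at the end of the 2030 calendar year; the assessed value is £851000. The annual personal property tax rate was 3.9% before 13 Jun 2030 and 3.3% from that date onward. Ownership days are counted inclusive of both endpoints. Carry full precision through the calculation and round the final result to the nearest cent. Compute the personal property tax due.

29 Jan – 12 Jun 2030: 135 days at 3.9% → £851000 × 3.9% × 135/365 = £12275.3836
13 Jun – 31 Dec 2030: 202 days at 3.3% → £851000 × 3.3% × 202/365 = £15541.8247
Total = £27817.2082

£27817.21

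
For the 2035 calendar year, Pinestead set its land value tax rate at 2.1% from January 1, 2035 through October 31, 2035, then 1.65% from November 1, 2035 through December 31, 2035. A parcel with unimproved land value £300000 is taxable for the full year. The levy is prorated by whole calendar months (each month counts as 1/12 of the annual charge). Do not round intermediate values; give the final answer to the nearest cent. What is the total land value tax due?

January 1 – October 31, 2035: 10 months at 2.1% → £300000 × 2.1% × 10/12 = £5250.0000
November 1 – December 31, 2035: 2 months at 1.65% → £300000 × 1.65% × 2/12 = £825.0000
Total = £6075.0000

£6075.00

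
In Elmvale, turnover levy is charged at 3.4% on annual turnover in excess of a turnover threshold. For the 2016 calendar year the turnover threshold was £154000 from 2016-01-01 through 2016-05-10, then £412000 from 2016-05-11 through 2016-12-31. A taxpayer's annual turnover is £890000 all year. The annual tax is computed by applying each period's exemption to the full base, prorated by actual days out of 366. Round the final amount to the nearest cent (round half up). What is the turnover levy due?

£19391.70

2016-01-01 to 2016-05-10: 131 days, exemption £154000 → (£890000 − £154000) × 3.4% × 131/366 = £8956.6776
2016-05-11 to 2016-12-31: 235 days, exemption £412000 → (£890000 − £412000) × 3.4% × 235/366 = £10435.0273
Total = £19391.7049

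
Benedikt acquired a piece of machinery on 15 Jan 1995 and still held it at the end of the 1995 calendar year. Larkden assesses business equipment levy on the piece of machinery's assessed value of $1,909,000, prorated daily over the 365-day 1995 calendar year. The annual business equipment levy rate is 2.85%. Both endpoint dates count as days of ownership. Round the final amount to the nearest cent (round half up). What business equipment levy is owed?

$52,319.68

Days held (15 Jan – 31 Dec 1995): 351 out of 365
Tax = $1,909,000 × 2.85% × 351/365 = $52,319.6753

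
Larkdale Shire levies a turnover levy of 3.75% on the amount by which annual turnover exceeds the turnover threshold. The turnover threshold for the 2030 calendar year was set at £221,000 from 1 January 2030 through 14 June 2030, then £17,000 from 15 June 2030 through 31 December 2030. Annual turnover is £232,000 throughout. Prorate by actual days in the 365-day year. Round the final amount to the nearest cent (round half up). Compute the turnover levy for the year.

1 January – 14 June 2030: 165 days, exemption £221,000 → (£232,000 − £221,000) × 3.75% × 165/365 = £186.4726
15 June – 31 December 2030: 200 days, exemption £17,000 → (£232,000 − £17,000) × 3.75% × 200/365 = £4,417.8082
Total = £4,604.2808

£4,604.28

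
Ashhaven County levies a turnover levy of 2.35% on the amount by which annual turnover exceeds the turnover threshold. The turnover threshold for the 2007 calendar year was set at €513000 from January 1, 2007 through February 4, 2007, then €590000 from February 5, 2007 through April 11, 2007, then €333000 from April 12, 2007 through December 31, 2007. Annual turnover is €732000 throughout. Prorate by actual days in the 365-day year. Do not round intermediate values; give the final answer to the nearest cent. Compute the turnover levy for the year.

January 1 – February 4, 2007: 35 days, exemption €513000 → (€732000 − €513000) × 2.35% × 35/365 = €493.5000
February 5 – April 11, 2007: 66 days, exemption €590000 → (€732000 − €590000) × 2.35% × 66/365 = €603.4027
April 12 – December 31, 2007: 264 days, exemption €333000 → (€732000 − €333000) × 2.35% × 264/365 = €6781.9068
Total = €7878.8096

€7878.81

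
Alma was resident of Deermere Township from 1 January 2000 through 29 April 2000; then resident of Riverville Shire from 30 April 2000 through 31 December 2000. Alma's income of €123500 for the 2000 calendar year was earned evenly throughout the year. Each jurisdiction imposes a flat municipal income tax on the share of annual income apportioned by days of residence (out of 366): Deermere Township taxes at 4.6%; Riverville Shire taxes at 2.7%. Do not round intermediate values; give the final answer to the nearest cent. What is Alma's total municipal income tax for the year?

Deermere Township, 1 January – 29 April 2000: 120 days → €123500 × 4.6% × 120/366 = €1862.6230
Riverville Shire, 30 April – 31 December 2000: 246 days → €123500 × 2.7% × 246/366 = €2241.2213
Total = €4103.8443

€4103.84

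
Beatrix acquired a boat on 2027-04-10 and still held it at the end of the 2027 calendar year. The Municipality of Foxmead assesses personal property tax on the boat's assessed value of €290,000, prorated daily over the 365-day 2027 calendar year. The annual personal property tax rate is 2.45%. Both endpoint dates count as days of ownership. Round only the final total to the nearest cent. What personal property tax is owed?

€5,177.89

Days held (2027-04-10 to 2027-12-31): 266 out of 365
Tax = €290,000 × 2.45% × 266/365 = €5,177.8904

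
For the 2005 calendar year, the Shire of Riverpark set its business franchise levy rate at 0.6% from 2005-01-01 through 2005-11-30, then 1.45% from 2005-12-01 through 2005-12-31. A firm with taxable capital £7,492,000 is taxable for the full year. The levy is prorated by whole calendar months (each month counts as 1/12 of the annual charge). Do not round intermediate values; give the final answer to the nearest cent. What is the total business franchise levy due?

£50,258.83

2005-01-01 to 2005-11-30: 11 months at 0.6% → £7,492,000 × 0.6% × 11/12 = £41,206.0000
2005-12-01 to 2005-12-31: 1 month at 1.45% → £7,492,000 × 1.45% × 1/12 = £9,052.8333
Total = £50,258.8333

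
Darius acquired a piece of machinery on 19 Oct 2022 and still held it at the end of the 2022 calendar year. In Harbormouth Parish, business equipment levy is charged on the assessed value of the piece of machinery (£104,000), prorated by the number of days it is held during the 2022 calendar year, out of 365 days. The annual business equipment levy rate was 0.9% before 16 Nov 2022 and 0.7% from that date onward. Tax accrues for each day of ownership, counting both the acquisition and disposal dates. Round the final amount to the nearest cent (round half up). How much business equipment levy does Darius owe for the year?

19 Oct – 15 Nov 2022: 28 days at 0.9% → £104,000 × 0.9% × 28/365 = £71.8027
16 Nov – 31 Dec 2022: 46 days at 0.7% → £104,000 × 0.7% × 46/365 = £91.7479
Total = £163.5507

£163.55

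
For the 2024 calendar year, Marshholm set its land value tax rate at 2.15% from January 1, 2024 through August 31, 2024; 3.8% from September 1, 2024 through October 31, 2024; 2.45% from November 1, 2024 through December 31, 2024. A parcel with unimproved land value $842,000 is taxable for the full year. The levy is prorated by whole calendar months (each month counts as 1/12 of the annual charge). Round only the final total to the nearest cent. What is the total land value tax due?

January 1 – August 31, 2024: 8 months at 2.15% → $842,000 × 2.15% × 8/12 = $12,068.6667
September 1 – October 31, 2024: 2 months at 3.8% → $842,000 × 3.8% × 2/12 = $5,332.6667
November 1 – December 31, 2024: 2 months at 2.45% → $842,000 × 2.45% × 2/12 = $3,438.1667
Total = $20,839.5000

$20,839.50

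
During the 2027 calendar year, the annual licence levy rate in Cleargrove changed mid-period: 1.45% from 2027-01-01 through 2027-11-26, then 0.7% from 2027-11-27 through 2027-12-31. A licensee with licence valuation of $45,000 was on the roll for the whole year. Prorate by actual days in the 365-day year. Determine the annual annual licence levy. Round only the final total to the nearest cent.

2027-01-01 to 2027-11-26: 330 days at 1.45% → $45,000 × 1.45% × 330/365 = $589.9315
2027-11-27 to 2027-12-31: 35 days at 0.7% → $45,000 × 0.7% × 35/365 = $30.2055
Total = $620.1370

$620.14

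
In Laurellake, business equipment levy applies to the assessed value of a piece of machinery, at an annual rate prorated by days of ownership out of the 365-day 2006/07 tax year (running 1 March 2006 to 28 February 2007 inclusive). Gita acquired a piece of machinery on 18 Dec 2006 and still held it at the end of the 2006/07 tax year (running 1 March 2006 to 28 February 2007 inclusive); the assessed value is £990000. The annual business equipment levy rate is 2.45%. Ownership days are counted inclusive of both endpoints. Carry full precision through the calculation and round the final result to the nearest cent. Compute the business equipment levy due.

Days held (18 Dec 2006 – 28 Feb 2007): 73 out of 365
Tax = £990000 × 2.45% × 73/365 = £4851.0000

£4851.00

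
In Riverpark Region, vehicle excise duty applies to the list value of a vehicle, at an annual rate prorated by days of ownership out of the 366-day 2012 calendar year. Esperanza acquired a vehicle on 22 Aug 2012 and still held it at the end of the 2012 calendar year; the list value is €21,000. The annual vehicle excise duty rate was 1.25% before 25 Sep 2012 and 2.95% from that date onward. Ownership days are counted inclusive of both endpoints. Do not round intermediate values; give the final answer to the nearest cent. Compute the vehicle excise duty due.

€190.26

22 Aug – 24 Sep 2012: 34 days at 1.25% → €21,000 × 1.25% × 34/366 = €24.3852
25 Sep – 31 Dec 2012: 98 days at 2.95% → €21,000 × 2.95% × 98/366 = €165.8770
Total = €190.2623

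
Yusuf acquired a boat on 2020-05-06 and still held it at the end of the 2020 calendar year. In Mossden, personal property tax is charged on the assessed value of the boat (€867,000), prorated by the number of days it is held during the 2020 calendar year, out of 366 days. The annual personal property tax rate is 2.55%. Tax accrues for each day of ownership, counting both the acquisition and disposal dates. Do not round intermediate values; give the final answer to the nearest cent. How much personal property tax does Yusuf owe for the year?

€14,497.38

Days held (2020-05-06 to 2020-12-31): 240 out of 366
Tax = €867,000 × 2.55% × 240/366 = €14,497.3770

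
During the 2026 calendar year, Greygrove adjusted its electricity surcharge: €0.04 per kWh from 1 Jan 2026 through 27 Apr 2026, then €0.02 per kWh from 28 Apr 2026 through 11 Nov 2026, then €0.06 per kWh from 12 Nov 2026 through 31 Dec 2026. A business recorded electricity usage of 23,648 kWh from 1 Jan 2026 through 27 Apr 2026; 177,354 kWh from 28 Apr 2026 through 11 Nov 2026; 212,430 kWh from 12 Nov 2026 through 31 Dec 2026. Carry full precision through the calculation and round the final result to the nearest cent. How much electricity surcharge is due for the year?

1 Jan – 27 Apr 2026: 23,648 kWh at €0.04/kWh → €945.92
28 Apr – 11 Nov 2026: 177,354 kWh at €0.02/kWh → €3,547.08
12 Nov – 31 Dec 2026: 212,430 kWh at €0.06/kWh → €12,745.80

€17,238.80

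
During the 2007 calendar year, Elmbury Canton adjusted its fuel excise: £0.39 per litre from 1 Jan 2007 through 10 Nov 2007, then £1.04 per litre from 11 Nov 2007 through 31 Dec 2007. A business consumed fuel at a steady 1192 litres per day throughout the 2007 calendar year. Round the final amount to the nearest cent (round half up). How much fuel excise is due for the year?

£209,196.00

1 Jan – 10 Nov 2007: 314 days × 1192 litres/day = 374,288 litres at £0.39/litre → £145,972.32
11 Nov – 31 Dec 2007: 51 days × 1192 litres/day = 60,792 litres at £1.04/litre → £63,223.68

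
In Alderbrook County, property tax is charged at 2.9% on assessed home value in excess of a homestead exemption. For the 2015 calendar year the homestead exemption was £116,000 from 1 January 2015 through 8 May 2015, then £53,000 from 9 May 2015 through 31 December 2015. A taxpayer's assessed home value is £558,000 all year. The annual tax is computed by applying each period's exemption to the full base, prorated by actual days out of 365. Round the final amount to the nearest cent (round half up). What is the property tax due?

1 January – 8 May 2015: 128 days, exemption £116,000 → (£558,000 − £116,000) × 2.9% × 128/365 = £4,495.0795
9 May – 31 December 2015: 237 days, exemption £53,000 → (£558,000 − £53,000) × 2.9% × 237/365 = £9,509.2192
Total = £14,004.2986

£14,004.30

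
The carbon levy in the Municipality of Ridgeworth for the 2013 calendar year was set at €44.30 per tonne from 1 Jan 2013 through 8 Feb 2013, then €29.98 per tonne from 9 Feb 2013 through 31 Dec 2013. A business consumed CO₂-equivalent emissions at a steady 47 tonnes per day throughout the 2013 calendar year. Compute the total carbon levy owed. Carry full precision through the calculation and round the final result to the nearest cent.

1 Jan – 8 Feb 2013: 39 days × 47 tonnes/day = 1,833 tonnes at €44.30/tonne → €81,201.90
9 Feb – 31 Dec 2013: 326 days × 47 tonnes/day = 15,322 tonnes at €29.98/tonne → €459,353.56

€540,555.46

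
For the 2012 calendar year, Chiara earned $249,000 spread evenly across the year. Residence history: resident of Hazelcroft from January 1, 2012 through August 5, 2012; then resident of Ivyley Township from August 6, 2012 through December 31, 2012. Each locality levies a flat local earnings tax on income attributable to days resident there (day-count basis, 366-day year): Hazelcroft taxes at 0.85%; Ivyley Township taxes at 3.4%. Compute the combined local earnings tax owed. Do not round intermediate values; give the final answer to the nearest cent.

Hazelcroft, January 1 – August 5, 2012: 218 days → $249,000 × 0.85% × 218/366 = $1,260.6475
Ivyley Township, August 6 – December 31, 2012: 148 days → $249,000 × 3.4% × 148/366 = $3,423.4098
Total = $4,684.0574

$4,684.06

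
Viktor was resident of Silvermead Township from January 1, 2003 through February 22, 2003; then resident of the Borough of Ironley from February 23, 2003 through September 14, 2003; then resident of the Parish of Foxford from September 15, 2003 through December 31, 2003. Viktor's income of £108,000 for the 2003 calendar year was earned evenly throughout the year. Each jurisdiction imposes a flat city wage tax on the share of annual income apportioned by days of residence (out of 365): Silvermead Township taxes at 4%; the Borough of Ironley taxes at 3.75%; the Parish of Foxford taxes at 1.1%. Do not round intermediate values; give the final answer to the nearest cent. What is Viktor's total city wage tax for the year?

Silvermead Township, January 1 – February 22, 2003: 53 days → £108,000 × 4% × 53/365 = £627.2877
The Borough of Ironley, February 23 – September 14, 2003: 204 days → £108,000 × 3.75% × 204/365 = £2,263.5616
The Parish of Foxford, September 15 – December 31, 2003: 108 days → £108,000 × 1.1% × 108/365 = £351.5178
Total = £3,242.3671

£3,242.37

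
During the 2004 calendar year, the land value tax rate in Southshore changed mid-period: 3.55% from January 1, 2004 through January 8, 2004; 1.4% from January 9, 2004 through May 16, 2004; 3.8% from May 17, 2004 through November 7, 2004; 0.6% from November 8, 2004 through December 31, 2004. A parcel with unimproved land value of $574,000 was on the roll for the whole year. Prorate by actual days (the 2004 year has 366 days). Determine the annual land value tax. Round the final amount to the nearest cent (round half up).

January 1 – January 8, 2004: 8 days at 3.55% → $574,000 × 3.55% × 8/366 = $445.3989
January 9 – May 16, 2004: 129 days at 1.4% → $574,000 × 1.4% × 129/366 = $2,832.3607
May 17 – November 7, 2004: 175 days at 3.8% → $574,000 × 3.8% × 175/366 = $10,429.2350
November 8 – December 31, 2004: 54 days at 0.6% → $574,000 × 0.6% × 54/366 = $508.1311
Total = $14,215.1257

$14,215.13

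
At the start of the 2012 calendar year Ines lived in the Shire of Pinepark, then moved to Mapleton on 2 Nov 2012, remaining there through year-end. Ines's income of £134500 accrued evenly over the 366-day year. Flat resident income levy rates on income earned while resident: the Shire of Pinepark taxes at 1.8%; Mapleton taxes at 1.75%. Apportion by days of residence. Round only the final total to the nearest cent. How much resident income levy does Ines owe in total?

The Shire of Pinepark, 1 Jan – 1 Nov 2012: 306 days → £134500 × 1.8% × 306/366 = £2024.1148
Mapleton, 2 Nov – 31 Dec 2012: 60 days → £134500 × 1.75% × 60/366 = £385.8607
Total = £2409.9754

£2409.98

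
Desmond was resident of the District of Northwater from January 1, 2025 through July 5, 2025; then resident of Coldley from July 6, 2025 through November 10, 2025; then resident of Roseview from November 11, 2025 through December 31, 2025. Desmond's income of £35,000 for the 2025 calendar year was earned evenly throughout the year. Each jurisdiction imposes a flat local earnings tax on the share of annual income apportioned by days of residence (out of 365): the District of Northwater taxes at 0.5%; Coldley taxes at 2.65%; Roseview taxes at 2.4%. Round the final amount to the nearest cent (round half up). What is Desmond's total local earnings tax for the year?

The District of Northwater, January 1 – July 5, 2025: 186 days → £35,000 × 0.5% × 186/365 = £89.1781
Coldley, July 6 – November 10, 2025: 128 days → £35,000 × 2.65% × 128/365 = £325.2603
Roseview, November 11 – December 31, 2025: 51 days → £35,000 × 2.4% × 51/365 = £117.3699
Total = £531.8082

£531.81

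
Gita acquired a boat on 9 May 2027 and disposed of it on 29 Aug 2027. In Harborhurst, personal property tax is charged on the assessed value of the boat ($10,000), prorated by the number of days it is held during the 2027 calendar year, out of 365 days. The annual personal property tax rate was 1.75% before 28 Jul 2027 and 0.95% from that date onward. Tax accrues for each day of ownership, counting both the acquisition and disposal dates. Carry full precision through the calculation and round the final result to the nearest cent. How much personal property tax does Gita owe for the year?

$46.95

9 May – 27 Jul 2027: 80 days at 1.75% → $10,000 × 1.75% × 80/365 = $38.3562
28 Jul – 29 Aug 2027: 33 days at 0.95% → $10,000 × 0.95% × 33/365 = $8.5890
Total = $46.9452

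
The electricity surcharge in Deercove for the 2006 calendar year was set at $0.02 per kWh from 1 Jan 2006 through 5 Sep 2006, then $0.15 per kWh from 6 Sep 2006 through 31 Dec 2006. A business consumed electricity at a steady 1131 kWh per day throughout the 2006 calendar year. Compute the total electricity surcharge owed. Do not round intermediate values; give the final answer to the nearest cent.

$25,458.81

1 Jan – 5 Sep 2006: 248 days × 1131 kWh/day = 280,488 kWh at $0.02/kWh → $5,609.76
6 Sep – 31 Dec 2006: 117 days × 1131 kWh/day = 132,327 kWh at $0.15/kWh → $19,849.05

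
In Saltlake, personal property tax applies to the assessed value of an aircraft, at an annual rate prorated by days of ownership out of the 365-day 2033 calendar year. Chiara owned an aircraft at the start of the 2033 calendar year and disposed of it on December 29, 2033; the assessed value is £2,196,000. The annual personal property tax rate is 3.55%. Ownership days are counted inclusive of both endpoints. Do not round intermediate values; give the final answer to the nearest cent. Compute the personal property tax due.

£77,530.83

Days held (January 1 – December 29, 2033): 363 out of 365
Tax = £2,196,000 × 3.55% × 363/365 = £77,530.8329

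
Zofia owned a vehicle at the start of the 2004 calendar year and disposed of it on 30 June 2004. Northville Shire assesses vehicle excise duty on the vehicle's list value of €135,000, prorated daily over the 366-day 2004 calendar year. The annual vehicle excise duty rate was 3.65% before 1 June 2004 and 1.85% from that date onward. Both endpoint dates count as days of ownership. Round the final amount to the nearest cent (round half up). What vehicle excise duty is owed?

1 January – 31 May 2004: 152 days at 3.65% → €135,000 × 3.65% × 152/366 = €2,046.3934
1 June – 30 June 2004: 30 days at 1.85% → €135,000 × 1.85% × 30/366 = €204.7131
Total = €2,251.1066

€2,251.11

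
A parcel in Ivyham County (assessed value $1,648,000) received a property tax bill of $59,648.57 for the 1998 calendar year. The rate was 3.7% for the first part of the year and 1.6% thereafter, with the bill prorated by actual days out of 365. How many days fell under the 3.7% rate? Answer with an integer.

351 days

Let d = days at the first rate; then 365 − d days at the second rate.
$1,648,000 × [3.7%·d + 1.6%·(365−d)] / 365 = $59,648.57
Solving gives d = 351, so the new rate took effect on 18 Dec 1998.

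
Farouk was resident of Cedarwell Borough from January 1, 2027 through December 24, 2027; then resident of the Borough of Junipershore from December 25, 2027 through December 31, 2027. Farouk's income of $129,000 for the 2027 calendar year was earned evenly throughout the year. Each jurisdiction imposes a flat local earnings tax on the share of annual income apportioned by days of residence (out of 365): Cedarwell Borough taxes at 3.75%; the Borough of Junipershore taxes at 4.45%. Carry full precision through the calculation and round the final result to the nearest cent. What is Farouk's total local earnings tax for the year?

Cedarwell Borough, January 1 – December 24, 2027: 358 days → $129,000 × 3.75% × 358/365 = $4,744.7260
The Borough of Junipershore, December 25 – December 31, 2027: 7 days → $129,000 × 4.45% × 7/365 = $110.0918
Total = $4,854.8178

$4,854.82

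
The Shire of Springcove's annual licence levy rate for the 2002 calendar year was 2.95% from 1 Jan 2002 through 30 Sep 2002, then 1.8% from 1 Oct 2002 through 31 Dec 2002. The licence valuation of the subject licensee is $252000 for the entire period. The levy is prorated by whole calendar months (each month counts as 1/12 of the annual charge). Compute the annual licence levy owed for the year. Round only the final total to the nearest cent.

1 Jan – 30 Sep 2002: 9 months at 2.95% → $252000 × 2.95% × 9/12 = $5575.5000
1 Oct – 31 Dec 2002: 3 months at 1.8% → $252000 × 1.8% × 3/12 = $1134.0000
Total = $6709.5000

$6709.50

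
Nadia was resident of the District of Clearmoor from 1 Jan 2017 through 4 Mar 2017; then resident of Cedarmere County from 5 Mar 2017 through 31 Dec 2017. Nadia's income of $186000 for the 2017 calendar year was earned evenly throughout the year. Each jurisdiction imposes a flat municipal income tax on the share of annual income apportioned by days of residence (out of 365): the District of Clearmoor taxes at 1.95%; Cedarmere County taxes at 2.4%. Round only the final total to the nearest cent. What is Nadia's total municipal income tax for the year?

$4319.53

The District of Clearmoor, 1 Jan – 4 Mar 2017: 63 days → $186000 × 1.95% × 63/365 = $626.0301
Cedarmere County, 5 Mar – 31 Dec 2017: 302 days → $186000 × 2.4% × 302/365 = $3693.5014
Total = $4319.5315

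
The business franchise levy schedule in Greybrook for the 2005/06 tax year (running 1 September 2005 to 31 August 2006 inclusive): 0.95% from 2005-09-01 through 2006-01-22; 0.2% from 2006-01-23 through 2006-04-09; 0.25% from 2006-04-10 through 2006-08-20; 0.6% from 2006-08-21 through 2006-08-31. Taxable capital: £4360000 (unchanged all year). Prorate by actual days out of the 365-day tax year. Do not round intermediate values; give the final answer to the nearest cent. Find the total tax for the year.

£22940.77

2005-09-01 to 2006-01-22: 144 days at 0.95% → £4360000 × 0.95% × 144/365 = £16341.0411
2006-01-23 to 2006-04-09: 77 days at 0.2% → £4360000 × 0.2% × 77/365 = £1839.5616
2006-04-10 to 2006-08-20: 133 days at 0.25% → £4360000 × 0.25% × 133/365 = £3971.7808
2006-08-21 to 2006-08-31: 11 days at 0.6% → £4360000 × 0.6% × 11/365 = £788.3836
Total = £22940.7671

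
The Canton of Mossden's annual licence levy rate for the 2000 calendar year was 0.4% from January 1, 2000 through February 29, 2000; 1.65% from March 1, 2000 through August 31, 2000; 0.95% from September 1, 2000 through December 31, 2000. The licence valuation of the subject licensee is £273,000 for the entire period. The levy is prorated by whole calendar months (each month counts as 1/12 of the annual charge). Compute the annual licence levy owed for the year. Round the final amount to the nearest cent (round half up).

£3,298.75

January 1 – February 29, 2000: 2 months at 0.4% → £273,000 × 0.4% × 2/12 = £182.0000
March 1 – August 31, 2000: 6 months at 1.65% → £273,000 × 1.65% × 6/12 = £2,252.2500
September 1 – December 31, 2000: 4 months at 0.95% → £273,000 × 0.95% × 4/12 = £864.5000
Total = £3,298.7500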